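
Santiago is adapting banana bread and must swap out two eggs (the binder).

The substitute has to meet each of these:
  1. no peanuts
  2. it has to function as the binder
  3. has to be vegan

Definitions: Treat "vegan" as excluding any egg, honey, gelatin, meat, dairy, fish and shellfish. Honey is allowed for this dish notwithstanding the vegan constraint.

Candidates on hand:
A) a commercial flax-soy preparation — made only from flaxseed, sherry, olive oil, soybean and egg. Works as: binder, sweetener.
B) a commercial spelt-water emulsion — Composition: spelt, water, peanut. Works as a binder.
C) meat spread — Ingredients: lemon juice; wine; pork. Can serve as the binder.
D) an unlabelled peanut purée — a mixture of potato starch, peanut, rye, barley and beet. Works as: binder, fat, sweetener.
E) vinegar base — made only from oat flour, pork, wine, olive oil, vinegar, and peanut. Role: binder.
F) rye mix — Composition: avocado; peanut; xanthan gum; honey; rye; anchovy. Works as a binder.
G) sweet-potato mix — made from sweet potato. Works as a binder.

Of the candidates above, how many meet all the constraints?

1

A: has egg, so not vegan — no
B: has peanut, so not peanut-free — reject
C: has pork, so not vegan — reject
D: has peanut, so not peanut-free — reject
E: has pork, so not vegan; has peanut, so not peanut-free — no
F: has anchovy, so not vegan; has peanut, so not peanut-free — no
G: no peanut, vegan — keep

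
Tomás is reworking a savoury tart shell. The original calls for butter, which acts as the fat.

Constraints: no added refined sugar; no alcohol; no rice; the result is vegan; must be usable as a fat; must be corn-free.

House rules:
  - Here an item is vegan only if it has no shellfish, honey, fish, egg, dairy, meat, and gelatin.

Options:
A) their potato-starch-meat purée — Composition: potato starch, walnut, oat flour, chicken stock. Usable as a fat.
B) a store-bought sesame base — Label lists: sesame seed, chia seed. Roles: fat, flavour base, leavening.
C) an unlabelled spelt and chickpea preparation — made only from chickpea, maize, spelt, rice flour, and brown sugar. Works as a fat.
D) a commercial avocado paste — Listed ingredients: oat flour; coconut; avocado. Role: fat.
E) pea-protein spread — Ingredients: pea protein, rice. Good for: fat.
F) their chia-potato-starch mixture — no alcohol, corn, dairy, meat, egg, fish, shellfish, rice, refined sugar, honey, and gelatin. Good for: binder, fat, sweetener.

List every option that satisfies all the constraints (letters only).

B, D, F

A: has chicken stock, so not vegan — out
B: vegan, no corn — keep
C: has brown sugar, so not no-added-sugar; has rice flour, so not rice-free (and 1 more) — reject
D: all constraints satisfied — OK
E: has rice, so not rice-free — reject
F: every rule checks out — keep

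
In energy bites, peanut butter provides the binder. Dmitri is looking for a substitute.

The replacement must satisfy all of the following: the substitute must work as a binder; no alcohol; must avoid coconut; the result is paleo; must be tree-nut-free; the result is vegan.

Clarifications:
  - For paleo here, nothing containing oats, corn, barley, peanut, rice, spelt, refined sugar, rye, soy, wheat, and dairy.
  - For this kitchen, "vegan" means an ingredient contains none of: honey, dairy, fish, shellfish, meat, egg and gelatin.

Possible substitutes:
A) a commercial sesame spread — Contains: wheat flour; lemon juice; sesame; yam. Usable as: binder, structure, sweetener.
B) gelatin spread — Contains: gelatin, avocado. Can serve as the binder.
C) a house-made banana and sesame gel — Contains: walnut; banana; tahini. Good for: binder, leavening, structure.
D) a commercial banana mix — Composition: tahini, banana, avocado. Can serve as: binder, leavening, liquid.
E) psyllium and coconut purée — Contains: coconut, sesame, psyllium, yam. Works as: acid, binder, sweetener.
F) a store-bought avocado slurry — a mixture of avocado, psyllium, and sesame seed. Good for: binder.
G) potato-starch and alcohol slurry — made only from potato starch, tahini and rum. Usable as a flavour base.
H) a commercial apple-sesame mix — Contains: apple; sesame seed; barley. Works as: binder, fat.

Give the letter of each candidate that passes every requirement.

D, F

A: has wheat flour, so not paleo — no
B: has gelatin, so not vegan — reject
C: has walnut, so not tree-nut-free — reject
D: only tahini, avocado and banana; none excluded — OK
E: has coconut, so not coconut-free — reject
F: all constraints satisfied — OK
G: not usable as a binder; has rum, so not alcohol-free — out
H: has barley, so not paleo — reject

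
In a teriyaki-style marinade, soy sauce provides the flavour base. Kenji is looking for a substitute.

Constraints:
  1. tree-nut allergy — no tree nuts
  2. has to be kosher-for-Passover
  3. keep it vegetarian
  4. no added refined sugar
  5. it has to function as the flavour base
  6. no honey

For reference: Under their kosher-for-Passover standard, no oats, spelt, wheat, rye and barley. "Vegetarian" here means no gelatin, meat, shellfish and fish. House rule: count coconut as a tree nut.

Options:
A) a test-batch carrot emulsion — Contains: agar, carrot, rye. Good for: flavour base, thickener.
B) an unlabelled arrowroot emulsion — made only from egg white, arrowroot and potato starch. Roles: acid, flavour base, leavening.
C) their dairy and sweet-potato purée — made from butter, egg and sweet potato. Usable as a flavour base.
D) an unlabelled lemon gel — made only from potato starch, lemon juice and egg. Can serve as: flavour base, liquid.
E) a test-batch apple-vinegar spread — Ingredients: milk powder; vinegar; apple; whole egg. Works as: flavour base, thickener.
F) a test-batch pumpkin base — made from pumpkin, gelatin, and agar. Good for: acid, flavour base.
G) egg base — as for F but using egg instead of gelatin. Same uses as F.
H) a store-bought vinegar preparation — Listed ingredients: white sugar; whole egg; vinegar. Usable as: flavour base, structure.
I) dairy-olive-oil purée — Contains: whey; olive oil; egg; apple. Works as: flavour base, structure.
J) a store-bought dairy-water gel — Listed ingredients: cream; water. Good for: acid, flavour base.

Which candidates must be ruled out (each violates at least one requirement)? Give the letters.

A: has rye, so not kosher-for-Passover — out
B: works as a flavour base, no honey, kosher-for-Passover — OK
C: all constraints satisfied — keep
D: works as a flavour base, vegetarian, no honey — valid
E: every rule checks out — valid
F: has gelatin, so not vegetarian — no
G: works as a flavour base, tree-nut-free, no honey — OK
H: has white sugar, so not no-added-sugar — no
I: whey and egg etc. — none of it excluded — valid
J: only cream and water; none excluded — OK

A, F, H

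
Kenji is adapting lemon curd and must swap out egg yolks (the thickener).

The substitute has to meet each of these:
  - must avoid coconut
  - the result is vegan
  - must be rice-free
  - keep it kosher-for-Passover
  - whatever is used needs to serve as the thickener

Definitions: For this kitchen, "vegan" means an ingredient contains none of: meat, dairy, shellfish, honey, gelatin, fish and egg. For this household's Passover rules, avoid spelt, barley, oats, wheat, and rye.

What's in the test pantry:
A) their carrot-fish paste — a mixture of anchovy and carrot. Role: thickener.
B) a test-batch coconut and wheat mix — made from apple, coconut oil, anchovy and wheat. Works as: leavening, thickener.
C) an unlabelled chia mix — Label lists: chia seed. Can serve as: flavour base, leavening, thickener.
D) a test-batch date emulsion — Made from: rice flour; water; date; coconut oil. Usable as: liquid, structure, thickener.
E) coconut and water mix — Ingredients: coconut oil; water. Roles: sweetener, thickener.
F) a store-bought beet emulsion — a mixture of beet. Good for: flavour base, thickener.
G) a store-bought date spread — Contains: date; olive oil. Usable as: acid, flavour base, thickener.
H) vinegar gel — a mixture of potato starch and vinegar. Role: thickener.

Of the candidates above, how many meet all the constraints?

4

A: has anchovy, so not vegan — out
B: has anchovy, so not vegan; has wheat, so not kosher-for-Passover (and 1 more) — reject
C: works as a thickener, vegan, no rice — valid
D: has rice flour, so not rice-free; has coconut oil, so not coconut-free — out
E: has coconut oil, so not coconut-free — no
F: nothing on the exclusion list — OK
G: all constraints satisfied — OK
H: every rule checks out — valid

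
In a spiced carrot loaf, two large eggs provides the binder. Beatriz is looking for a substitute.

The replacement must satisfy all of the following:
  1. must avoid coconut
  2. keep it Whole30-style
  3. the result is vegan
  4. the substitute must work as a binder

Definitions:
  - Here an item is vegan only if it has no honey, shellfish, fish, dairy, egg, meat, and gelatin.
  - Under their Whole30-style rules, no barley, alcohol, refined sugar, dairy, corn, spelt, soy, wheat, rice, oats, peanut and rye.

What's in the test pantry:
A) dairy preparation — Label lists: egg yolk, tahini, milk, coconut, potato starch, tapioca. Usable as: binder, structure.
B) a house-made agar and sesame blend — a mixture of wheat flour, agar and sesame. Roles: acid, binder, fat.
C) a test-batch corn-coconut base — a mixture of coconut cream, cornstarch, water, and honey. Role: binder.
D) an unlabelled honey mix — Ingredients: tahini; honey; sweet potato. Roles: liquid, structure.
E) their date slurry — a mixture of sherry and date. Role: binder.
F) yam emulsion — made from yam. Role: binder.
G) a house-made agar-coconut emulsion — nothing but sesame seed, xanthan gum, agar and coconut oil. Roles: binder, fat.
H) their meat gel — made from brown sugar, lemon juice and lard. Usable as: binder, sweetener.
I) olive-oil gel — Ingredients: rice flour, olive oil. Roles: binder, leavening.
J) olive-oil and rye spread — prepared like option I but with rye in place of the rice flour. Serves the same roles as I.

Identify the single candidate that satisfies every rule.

A: has milk, so not vegan; has milk, so not Whole30-style (and 1 more) — no
B: has wheat flour, so not Whole30-style — out
C: has honey, so not vegan; has cornstarch, so not Whole30-style (and 1 more) — out
D: not usable as a binder; has honey, so not vegan — reject
E: has sherry, so not Whole30-style — reject
F: Whole30-style, vegan — valid
G: has coconut oil, so not coconut-free — reject
H: has lard, so not vegan; has brown sugar, so not Whole30-style — reject
I: has rice flour, so not Whole30-style — no
J: has rye, so not Whole30-style — out

F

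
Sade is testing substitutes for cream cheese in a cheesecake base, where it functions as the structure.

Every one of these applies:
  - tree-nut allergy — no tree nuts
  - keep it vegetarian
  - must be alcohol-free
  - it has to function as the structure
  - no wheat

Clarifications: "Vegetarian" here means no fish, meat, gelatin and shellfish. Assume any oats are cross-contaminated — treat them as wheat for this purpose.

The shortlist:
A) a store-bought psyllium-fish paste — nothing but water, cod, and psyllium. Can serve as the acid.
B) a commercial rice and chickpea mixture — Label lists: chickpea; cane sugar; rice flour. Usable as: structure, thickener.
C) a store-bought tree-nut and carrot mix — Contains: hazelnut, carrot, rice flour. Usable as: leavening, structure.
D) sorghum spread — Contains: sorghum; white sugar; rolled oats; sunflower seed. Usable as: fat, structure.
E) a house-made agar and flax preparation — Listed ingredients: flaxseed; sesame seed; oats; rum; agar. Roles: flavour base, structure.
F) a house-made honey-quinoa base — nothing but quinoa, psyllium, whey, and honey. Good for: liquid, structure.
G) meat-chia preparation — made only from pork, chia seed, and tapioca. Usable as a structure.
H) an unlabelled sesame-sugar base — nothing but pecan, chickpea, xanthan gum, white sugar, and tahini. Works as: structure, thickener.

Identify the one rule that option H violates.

usable as a structure: satisfied
vegetarian: satisfied
tree-nut-free: has pecan — fails
wheat-free: satisfied
alcohol-free: satisfied

tree-nut-free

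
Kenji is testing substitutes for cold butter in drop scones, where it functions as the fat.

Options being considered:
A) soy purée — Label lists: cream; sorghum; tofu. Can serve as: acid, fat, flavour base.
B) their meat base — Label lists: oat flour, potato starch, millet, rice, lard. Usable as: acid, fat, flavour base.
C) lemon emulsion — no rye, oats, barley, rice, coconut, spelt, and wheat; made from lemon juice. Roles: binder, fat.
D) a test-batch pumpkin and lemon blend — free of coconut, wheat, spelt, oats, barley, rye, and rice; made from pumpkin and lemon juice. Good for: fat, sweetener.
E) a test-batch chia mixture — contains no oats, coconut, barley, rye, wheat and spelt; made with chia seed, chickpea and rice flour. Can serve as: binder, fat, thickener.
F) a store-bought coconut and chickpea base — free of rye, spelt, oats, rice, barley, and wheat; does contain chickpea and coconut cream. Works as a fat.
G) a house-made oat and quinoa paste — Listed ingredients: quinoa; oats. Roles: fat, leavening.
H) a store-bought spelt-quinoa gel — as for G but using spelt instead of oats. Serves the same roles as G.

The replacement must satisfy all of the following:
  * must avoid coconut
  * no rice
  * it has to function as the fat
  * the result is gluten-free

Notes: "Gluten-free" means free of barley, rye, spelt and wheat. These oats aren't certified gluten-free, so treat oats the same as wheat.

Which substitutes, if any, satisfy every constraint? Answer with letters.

A: nothing on the exclusion list — keep
B: has oat flour, so not gluten-free; has rice, so not rice-free — no
C: works as a fat, gluten-free, no rice — keep
D: works as a fat, no rice, no coconut — keep
E: has rice flour, so not rice-free — reject
F: has coconut cream, so not coconut-free — out
G: has oats, so not gluten-free — reject
H: has spelt, so not gluten-free — reject

A, C, D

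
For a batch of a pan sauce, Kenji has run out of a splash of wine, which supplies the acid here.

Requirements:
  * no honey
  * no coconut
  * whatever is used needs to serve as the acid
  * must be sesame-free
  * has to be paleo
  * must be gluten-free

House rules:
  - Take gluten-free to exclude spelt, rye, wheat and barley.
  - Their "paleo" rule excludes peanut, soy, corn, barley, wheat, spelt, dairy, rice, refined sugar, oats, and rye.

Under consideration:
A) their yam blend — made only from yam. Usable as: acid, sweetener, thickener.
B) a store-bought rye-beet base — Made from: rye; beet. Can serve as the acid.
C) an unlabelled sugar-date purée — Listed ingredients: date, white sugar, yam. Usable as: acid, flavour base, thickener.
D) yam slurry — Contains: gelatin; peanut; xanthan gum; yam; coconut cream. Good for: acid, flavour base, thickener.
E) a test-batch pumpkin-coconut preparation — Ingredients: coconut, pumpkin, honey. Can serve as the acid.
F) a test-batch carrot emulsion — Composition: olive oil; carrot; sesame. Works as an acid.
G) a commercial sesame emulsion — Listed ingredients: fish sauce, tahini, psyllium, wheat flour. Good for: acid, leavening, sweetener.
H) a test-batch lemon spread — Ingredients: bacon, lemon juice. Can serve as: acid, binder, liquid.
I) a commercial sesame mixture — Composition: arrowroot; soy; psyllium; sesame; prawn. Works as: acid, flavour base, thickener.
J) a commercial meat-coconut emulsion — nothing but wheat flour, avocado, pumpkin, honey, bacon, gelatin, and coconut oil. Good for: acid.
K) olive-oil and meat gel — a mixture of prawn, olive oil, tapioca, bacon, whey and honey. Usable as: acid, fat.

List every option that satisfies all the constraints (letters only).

A, H

A: gluten-free, paleo — valid
B: has rye, so not gluten-free; has rye, so not paleo — reject
C: has white sugar, so not paleo — out
D: has peanut, so not paleo; has coconut cream, so not coconut-free — no
E: has coconut, so not coconut-free; has honey, so not honey-free — reject
F: has sesame, so not sesame-free — out
G: has wheat flour, so not gluten-free; has wheat flour, so not paleo (and 1 more) — no
H: gluten-free, no sesame — keep
I: has soy, so not paleo; has sesame, so not sesame-free — reject
J: has wheat flour, so not gluten-free; has wheat flour, so not paleo (and 2 more) — no
K: has whey, so not paleo; has honey, so not honey-free — out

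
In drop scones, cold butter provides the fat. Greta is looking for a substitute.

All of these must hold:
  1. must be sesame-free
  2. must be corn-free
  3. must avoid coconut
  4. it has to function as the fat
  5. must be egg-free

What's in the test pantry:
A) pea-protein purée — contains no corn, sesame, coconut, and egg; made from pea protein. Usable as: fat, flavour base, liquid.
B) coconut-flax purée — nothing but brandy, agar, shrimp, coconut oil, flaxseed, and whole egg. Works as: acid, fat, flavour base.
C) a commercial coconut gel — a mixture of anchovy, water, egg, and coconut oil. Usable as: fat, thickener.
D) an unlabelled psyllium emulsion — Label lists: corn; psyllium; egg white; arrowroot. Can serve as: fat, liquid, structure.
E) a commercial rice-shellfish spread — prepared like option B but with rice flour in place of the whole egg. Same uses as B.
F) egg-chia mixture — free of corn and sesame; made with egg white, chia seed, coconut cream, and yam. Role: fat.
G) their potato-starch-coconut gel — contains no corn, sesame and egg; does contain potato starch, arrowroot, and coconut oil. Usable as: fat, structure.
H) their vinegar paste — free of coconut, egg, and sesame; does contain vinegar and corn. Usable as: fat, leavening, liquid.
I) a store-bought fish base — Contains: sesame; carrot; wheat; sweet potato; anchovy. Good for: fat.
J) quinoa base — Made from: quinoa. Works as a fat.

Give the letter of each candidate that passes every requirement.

A, J

A: all constraints satisfied — OK
B: has whole egg, so not egg-free; has coconut oil, so not coconut-free — out
C: has egg, so not egg-free; has coconut oil, so not coconut-free — out
D: has egg white, so not egg-free; has corn, so not corn-free — reject
E: has coconut oil, so not coconut-free — reject
F: has egg white, so not egg-free; has coconut cream, so not coconut-free — reject
G: has coconut oil, so not coconut-free — reject
H: has corn, so not corn-free — reject
I: has sesame, so not sesame-free — reject
J: nothing on the exclusion list — OK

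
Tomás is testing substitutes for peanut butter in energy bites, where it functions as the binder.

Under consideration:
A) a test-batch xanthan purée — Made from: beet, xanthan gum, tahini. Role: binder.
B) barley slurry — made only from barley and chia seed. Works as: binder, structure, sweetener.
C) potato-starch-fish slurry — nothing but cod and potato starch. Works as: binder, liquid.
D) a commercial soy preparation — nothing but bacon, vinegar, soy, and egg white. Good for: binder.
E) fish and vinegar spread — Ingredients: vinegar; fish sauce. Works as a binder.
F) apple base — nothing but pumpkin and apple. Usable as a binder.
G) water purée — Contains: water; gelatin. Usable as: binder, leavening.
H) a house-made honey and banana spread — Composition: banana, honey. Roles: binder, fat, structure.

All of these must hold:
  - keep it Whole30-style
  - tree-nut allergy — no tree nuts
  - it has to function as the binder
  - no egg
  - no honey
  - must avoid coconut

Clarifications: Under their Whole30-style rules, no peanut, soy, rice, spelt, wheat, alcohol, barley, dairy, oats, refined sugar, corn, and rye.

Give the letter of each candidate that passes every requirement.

A: no coconut, Whole30-style — OK
B: has barley, so not Whole30-style — reject
C: all constraints satisfied — keep
D: has soy, so not Whole30-style; has egg white, so not egg-free — no
E: no egg, no tree nuts — valid
F: only apple and pumpkin; none excluded — valid
G: all constraints satisfied — OK
H: has honey, so not honey-free — out

A, C, E, F, G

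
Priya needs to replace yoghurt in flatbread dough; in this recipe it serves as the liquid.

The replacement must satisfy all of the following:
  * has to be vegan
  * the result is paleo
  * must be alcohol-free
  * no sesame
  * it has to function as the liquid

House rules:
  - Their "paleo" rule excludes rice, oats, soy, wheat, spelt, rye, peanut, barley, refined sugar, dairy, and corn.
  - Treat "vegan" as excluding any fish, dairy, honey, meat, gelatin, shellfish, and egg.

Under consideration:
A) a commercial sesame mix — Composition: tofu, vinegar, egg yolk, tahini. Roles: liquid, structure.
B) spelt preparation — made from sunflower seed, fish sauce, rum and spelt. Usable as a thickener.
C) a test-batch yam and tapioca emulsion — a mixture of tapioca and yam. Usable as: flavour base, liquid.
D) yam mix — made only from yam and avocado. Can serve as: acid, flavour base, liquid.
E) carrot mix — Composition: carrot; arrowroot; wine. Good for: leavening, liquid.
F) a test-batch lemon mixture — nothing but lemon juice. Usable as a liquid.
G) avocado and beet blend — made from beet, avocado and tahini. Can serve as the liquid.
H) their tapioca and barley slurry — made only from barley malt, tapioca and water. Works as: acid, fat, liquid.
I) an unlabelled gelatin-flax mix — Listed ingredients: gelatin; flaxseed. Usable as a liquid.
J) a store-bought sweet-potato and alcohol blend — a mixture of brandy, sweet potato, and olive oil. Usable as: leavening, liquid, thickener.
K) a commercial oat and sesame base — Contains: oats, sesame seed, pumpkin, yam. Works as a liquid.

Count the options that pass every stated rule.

3

A: has tofu, so not paleo; has egg yolk, so not vegan (and 1 more) — no
B: not usable as a liquid; has spelt, so not paleo (and 2 more) — no
C: works as a liquid, no alcohol, paleo — valid
D: only avocado and yam; none excluded — OK
E: has wine, so not alcohol-free — reject
F: only lemon juice; none excluded — keep
G: has tahini, so not sesame-free — no
H: has barley malt, so not paleo — out
I: has gelatin, so not vegan — out
J: has brandy, so not alcohol-free — out
K: has oats, so not paleo; has sesame seed, so not sesame-free — reject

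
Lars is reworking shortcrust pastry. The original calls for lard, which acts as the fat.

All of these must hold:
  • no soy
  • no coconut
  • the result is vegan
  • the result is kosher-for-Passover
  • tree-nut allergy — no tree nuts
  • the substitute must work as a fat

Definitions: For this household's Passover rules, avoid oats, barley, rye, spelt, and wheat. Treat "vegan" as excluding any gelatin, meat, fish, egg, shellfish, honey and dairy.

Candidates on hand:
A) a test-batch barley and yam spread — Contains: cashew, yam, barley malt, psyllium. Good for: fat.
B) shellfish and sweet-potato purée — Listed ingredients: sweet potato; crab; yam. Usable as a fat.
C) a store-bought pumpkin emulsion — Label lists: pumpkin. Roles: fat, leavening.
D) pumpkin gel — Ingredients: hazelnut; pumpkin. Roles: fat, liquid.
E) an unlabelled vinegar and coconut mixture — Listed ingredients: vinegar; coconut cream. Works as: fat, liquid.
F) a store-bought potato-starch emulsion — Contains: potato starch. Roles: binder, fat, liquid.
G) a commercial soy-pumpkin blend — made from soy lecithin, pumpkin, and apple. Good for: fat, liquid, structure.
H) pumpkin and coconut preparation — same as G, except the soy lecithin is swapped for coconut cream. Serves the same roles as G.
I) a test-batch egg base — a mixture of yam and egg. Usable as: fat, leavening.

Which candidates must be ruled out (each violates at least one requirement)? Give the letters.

A, B, D, E, G, H, I

A: has barley malt, so not kosher-for-Passover; has cashew, so not tree-nut-free — out
B: has crab, so not vegan — no
C: only pumpkin; none excluded — valid
D: has hazelnut, so not tree-nut-free — no
E: has coconut cream, so not coconut-free — reject
F: only potato starch; none excluded — OK
G: has soy lecithin, so not soy-free — reject
H: has coconut cream, so not coconut-free — no
I: has egg, so not vegan — reject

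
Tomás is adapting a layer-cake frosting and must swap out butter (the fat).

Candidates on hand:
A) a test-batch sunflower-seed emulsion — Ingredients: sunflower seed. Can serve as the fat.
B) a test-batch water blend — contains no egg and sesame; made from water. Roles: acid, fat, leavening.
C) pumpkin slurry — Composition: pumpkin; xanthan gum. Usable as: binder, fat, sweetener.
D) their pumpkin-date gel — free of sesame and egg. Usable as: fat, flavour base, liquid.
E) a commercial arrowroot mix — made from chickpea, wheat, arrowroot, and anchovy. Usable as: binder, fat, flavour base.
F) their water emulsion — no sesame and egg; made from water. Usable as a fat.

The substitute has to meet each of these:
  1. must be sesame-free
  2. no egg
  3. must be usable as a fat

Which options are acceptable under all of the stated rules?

A, B, C, D, E, F

A: works as a fat, no egg, no sesame — valid
B: every rule checks out — OK
C: works as a fat, no sesame, no egg — OK
D: no sesame, no egg — keep
E: anchovy and wheat etc. — none of it excluded — valid
F: no egg, no sesame — OK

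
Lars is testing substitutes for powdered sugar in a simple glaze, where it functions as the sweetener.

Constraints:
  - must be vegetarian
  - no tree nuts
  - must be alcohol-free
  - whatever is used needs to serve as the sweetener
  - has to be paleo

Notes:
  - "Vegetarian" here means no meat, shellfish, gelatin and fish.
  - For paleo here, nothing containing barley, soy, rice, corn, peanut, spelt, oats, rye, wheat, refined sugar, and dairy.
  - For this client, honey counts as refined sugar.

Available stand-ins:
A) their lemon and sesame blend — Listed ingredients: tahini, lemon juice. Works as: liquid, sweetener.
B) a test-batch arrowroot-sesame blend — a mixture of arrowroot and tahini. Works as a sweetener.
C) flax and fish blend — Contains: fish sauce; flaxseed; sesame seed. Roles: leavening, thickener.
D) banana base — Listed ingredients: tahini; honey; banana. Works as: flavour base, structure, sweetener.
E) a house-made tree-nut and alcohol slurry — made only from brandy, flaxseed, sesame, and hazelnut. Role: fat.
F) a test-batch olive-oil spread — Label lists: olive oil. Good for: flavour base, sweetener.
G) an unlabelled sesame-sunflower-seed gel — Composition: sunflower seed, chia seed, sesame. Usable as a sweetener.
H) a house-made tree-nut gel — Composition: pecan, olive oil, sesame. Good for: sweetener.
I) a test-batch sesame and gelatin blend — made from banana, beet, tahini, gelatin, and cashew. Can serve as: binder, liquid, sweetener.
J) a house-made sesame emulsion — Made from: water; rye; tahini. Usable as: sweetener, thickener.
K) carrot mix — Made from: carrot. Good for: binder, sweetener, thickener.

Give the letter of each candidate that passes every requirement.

A: nothing on the exclusion list — OK
B: every rule checks out — valid
C: not usable as a sweetener; has fish sauce, so not vegetarian — no
D: has honey, so not paleo — out
E: not usable as a sweetener; has brandy, so not alcohol-free (and 1 more) — out
F: no alcohol, paleo — valid
G: paleo, no alcohol — OK
H: has pecan, so not tree-nut-free — no
I: has gelatin, so not vegetarian; has cashew, so not tree-nut-free — out
J: has rye, so not paleo — reject
K: paleo, no tree nuts — keep

A, B, F, G, K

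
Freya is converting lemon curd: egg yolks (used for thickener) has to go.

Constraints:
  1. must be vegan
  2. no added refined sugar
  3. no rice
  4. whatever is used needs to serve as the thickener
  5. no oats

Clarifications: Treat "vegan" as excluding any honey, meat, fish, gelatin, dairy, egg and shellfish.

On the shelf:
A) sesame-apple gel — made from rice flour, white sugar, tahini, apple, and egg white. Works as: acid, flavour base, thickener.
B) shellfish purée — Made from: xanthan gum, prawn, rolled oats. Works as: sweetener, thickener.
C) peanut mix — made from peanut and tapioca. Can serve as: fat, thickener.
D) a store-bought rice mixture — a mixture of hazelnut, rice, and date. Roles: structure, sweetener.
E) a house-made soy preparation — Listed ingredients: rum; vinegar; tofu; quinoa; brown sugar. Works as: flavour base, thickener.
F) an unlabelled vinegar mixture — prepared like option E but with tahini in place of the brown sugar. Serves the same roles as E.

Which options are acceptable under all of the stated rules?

C, F

A: has egg white, so not vegan; has rice flour, so not rice-free (and 1 more) — out
B: has prawn, so not vegan; has rolled oats, so not oat-free — no
C: nothing on the exclusion list — OK
D: not usable as a thickener; has rice, so not rice-free — out
E: has brown sugar, so not no-added-sugar — reject
F: rum and tahini etc. — none of it excluded — keep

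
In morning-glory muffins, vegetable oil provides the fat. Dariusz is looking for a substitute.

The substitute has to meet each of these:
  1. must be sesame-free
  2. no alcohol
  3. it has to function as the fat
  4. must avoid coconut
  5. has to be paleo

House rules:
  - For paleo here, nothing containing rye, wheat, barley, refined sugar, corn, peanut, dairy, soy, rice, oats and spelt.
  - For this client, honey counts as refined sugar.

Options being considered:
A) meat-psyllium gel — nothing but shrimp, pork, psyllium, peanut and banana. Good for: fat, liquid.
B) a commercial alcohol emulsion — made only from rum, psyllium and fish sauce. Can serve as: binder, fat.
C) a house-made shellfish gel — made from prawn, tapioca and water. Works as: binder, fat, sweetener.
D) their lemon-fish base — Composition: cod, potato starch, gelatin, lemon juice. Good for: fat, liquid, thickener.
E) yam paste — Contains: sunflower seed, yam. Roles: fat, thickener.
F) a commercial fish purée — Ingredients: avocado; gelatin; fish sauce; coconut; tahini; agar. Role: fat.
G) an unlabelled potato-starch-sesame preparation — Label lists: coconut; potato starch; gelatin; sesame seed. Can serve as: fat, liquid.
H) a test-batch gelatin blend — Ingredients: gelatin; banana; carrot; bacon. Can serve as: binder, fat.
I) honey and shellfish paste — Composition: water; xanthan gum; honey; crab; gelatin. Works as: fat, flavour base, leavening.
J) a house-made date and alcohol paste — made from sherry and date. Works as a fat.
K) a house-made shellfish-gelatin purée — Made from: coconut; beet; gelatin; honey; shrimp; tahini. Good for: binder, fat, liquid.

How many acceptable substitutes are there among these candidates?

4

A: has peanut, so not paleo — out
B: has rum, so not alcohol-free — out
C: works as a fat, no alcohol, no sesame — valid
D: no sesame, paleo — OK
E: all constraints satisfied — OK
F: has coconut, so not coconut-free; has tahini, so not sesame-free — reject
G: has coconut, so not coconut-free; has sesame seed, so not sesame-free — no
H: every rule checks out — valid
I: has honey, so not paleo — reject
J: has sherry, so not alcohol-free — reject
K: has honey, so not paleo; has coconut, so not coconut-free (and 1 more) — reject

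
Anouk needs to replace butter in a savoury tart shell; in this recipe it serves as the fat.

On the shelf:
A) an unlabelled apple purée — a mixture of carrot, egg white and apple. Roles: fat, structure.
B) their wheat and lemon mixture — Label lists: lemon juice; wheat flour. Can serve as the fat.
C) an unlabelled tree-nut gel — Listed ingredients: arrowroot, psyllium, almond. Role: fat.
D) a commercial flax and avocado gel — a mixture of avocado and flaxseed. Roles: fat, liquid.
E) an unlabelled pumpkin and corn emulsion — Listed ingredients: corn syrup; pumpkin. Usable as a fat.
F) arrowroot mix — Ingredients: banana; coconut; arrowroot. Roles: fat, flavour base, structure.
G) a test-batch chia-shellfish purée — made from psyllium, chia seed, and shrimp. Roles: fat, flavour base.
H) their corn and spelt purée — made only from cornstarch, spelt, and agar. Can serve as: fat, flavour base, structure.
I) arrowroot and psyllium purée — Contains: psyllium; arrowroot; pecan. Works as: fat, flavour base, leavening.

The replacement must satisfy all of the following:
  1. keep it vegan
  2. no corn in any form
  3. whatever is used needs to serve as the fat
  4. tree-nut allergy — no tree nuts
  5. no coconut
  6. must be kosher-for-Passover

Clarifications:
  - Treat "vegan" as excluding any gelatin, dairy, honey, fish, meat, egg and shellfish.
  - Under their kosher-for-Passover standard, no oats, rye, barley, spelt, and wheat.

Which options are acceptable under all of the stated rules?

D

A: has egg white, so not vegan — no
B: has wheat flour, so not kosher-for-Passover — no
C: has almond, so not tree-nut-free — no
D: works as a fat, kosher-for-Passover, no corn — OK
E: has corn syrup, so not corn-free — out
F: has coconut, so not coconut-free — no
G: has shrimp, so not vegan — no
H: has spelt, so not kosher-for-Passover; has cornstarch, so not corn-free — out
I: has pecan, so not tree-nut-free — reject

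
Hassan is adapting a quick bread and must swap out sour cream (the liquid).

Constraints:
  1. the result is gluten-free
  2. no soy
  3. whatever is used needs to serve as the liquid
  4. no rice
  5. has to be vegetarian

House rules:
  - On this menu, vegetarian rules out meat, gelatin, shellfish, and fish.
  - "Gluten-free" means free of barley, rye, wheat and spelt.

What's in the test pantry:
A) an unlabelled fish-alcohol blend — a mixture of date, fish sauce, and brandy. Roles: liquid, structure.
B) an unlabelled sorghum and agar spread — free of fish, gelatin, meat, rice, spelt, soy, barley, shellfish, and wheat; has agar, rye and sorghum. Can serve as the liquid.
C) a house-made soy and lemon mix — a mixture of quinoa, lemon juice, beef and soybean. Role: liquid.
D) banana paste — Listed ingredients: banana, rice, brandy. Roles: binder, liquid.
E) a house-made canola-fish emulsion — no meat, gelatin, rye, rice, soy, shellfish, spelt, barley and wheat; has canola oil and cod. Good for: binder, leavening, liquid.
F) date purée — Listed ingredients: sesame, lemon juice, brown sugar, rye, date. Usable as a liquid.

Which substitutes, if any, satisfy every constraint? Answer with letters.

none

A: has fish sauce, so not vegetarian — reject
B: has rye, so not gluten-free — reject
C: has beef, so not vegetarian; has soybean, so not soy-free — out
D: has rice, so not rice-free — reject
E: has cod, so not vegetarian — reject
F: has rye, so not gluten-free — out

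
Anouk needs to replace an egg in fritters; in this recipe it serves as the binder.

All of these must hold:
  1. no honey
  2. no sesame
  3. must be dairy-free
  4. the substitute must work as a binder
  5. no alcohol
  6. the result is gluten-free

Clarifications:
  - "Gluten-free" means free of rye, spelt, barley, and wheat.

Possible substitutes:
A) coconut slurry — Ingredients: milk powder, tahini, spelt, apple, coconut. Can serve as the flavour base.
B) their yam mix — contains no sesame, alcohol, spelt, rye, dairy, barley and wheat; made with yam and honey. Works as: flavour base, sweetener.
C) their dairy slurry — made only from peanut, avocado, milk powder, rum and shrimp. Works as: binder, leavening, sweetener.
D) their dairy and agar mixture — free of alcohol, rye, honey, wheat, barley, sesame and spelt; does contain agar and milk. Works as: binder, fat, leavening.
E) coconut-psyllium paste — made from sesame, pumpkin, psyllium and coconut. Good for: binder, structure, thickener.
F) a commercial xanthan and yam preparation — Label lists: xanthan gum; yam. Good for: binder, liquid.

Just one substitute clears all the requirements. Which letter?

F

A: not usable as a binder; has spelt, so not gluten-free (and 2 more) — no
B: not usable as a binder; has honey, so not honey-free — reject
C: has rum, so not alcohol-free; has milk powder, so not dairy-free — no
D: has milk, so not dairy-free — no
E: has sesame, so not sesame-free — no
F: only xanthan gum and yam; none excluded — OK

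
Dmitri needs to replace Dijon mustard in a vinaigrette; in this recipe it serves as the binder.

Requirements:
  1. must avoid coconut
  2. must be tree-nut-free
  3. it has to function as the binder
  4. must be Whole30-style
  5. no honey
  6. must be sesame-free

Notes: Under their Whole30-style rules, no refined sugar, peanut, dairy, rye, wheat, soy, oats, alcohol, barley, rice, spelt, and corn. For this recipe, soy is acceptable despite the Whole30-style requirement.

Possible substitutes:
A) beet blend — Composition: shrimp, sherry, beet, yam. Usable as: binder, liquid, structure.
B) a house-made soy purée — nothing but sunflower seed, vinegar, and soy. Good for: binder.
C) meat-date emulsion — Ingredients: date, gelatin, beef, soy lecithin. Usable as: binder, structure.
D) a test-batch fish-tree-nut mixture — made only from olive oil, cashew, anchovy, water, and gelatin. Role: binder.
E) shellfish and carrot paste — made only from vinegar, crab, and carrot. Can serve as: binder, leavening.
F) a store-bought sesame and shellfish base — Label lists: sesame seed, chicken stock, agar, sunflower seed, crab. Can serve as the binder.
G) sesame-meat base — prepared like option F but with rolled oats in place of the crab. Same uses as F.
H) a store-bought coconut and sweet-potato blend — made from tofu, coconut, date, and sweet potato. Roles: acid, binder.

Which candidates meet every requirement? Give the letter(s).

A: has sherry, so not Whole30-style — reject
B: soy is permitted under the Whole30-style carve-out; nothing else excluded — keep
C: soy is permitted under the Whole30-style carve-out; nothing else excluded — keep
D: has cashew, so not tree-nut-free — no
E: only crab, carrot and vinegar; none excluded — valid
F: has sesame seed, so not sesame-free — out
G: has rolled oats, so not Whole30-style; has sesame seed, so not sesame-free — no
H: has coconut, so not coconut-free — reject

B, C, E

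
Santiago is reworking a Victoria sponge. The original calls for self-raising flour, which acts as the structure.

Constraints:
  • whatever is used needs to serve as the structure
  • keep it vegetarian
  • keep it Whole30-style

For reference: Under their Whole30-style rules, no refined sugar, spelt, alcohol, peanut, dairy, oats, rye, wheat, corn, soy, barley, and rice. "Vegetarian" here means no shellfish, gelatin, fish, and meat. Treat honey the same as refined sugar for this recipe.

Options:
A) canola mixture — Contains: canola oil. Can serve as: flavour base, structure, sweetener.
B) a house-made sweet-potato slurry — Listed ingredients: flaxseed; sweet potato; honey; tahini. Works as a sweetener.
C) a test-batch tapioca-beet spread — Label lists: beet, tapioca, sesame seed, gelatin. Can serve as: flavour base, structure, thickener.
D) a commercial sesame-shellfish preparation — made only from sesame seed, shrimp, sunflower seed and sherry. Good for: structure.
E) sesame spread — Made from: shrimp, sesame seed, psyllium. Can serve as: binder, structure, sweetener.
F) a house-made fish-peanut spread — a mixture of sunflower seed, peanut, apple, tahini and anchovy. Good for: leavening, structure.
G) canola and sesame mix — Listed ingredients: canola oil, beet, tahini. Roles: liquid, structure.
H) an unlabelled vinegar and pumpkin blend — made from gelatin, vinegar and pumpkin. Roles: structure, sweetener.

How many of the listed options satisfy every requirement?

2

A: works as a structure, Whole30-style, vegetarian — valid
B: not usable as a structure; has honey, so not Whole30-style — no
C: has gelatin, so not vegetarian — no
D: has sherry, so not Whole30-style; has shrimp, so not vegetarian — out
E: has shrimp, so not vegetarian — reject
F: has peanut, so not Whole30-style; has anchovy, so not vegetarian — no
G: works as a structure, Whole30-style, vegetarian — OK
H: has gelatin, so not vegetarian — no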